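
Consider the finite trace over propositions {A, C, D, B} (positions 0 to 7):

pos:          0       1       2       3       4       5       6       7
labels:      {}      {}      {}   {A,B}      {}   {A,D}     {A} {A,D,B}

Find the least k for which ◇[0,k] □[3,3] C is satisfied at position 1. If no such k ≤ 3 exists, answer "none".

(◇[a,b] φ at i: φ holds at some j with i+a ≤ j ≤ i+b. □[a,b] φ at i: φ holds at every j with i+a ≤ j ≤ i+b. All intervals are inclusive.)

none

Scan j = 1,2,… for □[3,3] C:
  j=1: fails
  j=2: fails
  j=3: fails
  j=4: fails
No j in [1,4] satisfies it → none.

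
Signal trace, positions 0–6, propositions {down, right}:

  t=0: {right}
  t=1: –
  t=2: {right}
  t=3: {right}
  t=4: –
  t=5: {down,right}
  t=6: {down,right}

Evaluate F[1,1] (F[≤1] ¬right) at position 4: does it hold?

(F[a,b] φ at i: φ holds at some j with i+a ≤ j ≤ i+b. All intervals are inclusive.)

False

Check F[≤1] ¬right at each j in [5,5]:
  j=5: fails (none in [5,6])
No position in the window satisfies it → formula fails.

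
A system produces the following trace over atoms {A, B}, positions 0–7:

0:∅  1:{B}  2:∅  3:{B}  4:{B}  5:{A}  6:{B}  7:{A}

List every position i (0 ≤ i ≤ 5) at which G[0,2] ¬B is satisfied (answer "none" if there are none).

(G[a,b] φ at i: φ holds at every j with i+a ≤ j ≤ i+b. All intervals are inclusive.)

none

Evaluate at each i in [0,5]:
  i=0: ✗ (fails at j=1)
  i=1: ✗ (fails at j=1)
  i=2: ✗ (fails at j=3)
  i=3: ✗ (fails at j=3)
  i=4: ✗ (fails at j=4)
  i=5: ✗ (fails at j=6)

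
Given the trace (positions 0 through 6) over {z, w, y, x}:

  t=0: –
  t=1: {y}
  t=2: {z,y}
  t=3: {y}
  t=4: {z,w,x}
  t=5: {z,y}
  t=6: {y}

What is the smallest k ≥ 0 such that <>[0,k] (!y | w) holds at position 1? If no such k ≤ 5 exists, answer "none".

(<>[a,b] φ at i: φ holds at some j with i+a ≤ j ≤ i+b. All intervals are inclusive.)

3

Scan j = 1,2,… for (!y | w):
  j=1: fails
  j=2: fails
  j=3: fails
  j=4: holds
First hit at j=4, so smallest k = 4-1 = 3.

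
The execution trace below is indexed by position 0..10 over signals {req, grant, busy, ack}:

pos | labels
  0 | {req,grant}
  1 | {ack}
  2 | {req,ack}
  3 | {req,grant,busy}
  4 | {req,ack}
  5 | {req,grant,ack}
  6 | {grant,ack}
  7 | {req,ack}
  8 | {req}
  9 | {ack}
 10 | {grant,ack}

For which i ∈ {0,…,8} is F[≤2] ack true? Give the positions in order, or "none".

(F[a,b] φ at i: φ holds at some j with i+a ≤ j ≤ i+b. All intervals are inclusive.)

Evaluate at each i in [0,8]:
  i=0: ✓ (witness j=1)
  i=1: ✓ (witness j=1)
  i=2: ✓ (witness j=2)
  i=3: ✓ (witness j=4)
  i=4: ✓ (witness j=4)
  i=5: ✓ (witness j=5)
  i=6: ✓ (witness j=6)
  i=7: ✓ (witness j=7)
  i=8: ✓ (witness j=9)

0, 1, 2, 3, 4, 5, 6, 7, 8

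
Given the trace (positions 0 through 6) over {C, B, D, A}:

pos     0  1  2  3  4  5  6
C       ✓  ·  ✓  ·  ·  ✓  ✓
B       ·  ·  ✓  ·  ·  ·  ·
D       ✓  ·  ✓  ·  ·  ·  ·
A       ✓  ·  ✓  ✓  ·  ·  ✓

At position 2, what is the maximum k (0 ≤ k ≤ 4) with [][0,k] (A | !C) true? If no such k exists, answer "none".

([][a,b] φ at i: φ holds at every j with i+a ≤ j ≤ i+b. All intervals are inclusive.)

2

(A | !C) must hold from j=2 onward; find where it first fails.
  j=2: holds
  j=3: holds
  j=4: holds
  j=5: fails
Holds on [2,4], so largest k = 2.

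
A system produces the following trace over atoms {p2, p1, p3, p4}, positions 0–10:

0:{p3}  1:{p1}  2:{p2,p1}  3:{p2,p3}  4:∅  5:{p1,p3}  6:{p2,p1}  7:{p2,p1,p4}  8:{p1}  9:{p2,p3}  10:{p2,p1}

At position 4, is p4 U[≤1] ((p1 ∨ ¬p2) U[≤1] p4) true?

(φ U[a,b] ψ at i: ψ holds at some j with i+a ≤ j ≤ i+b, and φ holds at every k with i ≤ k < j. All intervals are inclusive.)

Need some j in [4,5] with ((p1 ∨ ¬p2) U[≤1] p4), and p4 at every k in [4,j-1].
  j=4: ((p1 ∨ ¬p2) U[≤1] p4) — fails.
  j=5: ((p1 ∨ ¬p2) U[≤1] p4) — fails.
No j in the window works → until fails.

No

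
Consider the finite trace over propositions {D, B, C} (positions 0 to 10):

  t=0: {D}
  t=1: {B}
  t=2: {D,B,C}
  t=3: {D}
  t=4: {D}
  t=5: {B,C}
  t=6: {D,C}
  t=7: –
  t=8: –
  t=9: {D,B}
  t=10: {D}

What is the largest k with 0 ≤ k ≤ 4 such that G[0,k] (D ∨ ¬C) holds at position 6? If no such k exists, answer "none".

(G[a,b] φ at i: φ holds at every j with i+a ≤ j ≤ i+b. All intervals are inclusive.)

4

(D ∨ ¬C) must hold from j=6 onward; find where it first fails.
  j=6: holds
  j=7: holds
  j=8: holds
  j=9: holds
  j=10: holds
Holds through j=10; largest k = 4.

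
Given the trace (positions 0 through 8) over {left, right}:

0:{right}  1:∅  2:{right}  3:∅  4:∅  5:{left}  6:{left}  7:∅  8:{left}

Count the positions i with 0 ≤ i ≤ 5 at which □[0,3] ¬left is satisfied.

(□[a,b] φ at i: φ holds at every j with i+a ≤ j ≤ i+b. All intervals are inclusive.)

2

Evaluate at each i in [0,5]:
  i=0: ✓ (all of [0,3])
  i=1: ✓ (all of [1,4])
  i=2: ✗ (fails at j=5)
  i=3: ✗ (fails at j=5)
  i=4: ✗ (fails at j=5)
  i=5: ✗ (fails at j=5)
Positions where it holds: {0, 1} → 2.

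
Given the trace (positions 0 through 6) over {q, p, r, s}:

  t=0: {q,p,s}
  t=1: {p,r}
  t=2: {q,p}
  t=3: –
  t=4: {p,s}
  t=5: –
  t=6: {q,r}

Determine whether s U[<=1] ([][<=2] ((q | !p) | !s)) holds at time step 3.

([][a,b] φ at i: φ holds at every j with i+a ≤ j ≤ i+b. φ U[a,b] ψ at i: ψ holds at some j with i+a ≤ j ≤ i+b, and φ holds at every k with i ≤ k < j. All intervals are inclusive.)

False

Need some j in [3,4] with [][<=2] ((q | !p) | !s), and s at every k in [3,j-1].
  j=3: [][<=2] ((q | !p) | !s) — fails at 4.
  j=4: [][<=2] ((q | !p) | !s) — fails at 4.
No j in the window works → until fails.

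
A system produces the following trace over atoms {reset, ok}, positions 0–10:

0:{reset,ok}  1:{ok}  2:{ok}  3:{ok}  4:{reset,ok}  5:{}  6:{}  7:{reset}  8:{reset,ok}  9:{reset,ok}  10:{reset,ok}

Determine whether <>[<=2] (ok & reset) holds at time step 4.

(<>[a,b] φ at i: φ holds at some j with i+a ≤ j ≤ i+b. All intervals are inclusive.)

Yes

Check (ok & reset) at each j in [4,6]:
  j=4: true
  j=5: false
  j=6: false
Found at j=4 → formula holds.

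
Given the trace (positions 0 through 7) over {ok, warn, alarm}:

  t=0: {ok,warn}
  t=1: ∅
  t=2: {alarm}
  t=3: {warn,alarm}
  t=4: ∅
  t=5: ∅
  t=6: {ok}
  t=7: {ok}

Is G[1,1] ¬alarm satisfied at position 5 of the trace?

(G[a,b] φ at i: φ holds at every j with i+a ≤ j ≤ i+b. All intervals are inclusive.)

Yes

Check ¬alarm at every j in [6,6]:
  j=6: true
All positions satisfy it → formula holds.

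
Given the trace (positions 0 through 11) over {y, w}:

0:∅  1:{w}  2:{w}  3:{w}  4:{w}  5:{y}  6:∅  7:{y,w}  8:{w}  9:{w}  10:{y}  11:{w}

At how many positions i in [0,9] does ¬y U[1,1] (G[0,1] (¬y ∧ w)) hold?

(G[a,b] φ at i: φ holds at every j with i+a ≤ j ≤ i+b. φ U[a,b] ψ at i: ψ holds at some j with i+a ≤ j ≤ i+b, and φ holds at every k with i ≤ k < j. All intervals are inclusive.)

3

Evaluate at each i in [0,9]:
  i=0: ✓ (rhs at j=1; lhs holds on [0,0])
  i=1: ✓ (rhs at j=2; lhs holds on [1,1])
  i=2: ✓ (rhs at j=3; lhs holds on [2,2])
  i=3: ✗ (no rhs in [4,4])
  i=4: ✗ (no rhs in [5,5])
  i=5: ✗ (no rhs in [6,6])
  i=6: ✗ (no rhs in [7,7])
  i=7: ✗ (lhs fails at k=7 before rhs at j=8)
  i=8: ✗ (no rhs in [9,9])
  i=9: ✗ (no rhs in [10,10])
Positions where it holds: {0, 1, 2} → 3.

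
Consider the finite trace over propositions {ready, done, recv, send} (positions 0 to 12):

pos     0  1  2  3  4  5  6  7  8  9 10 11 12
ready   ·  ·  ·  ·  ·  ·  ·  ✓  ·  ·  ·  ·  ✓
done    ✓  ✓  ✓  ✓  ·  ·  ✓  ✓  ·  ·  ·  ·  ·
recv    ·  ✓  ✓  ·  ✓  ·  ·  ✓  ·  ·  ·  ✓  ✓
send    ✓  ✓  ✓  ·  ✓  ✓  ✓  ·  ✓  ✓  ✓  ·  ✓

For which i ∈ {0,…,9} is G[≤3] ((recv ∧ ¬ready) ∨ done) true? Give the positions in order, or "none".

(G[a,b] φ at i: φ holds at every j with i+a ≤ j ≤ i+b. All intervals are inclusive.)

0, 1

Evaluate at each i in [0,9]:
  i=0: ✓ (all of [0,3])
  i=1: ✓ (all of [1,4])
  i=2: ✗ (fails at j=5)
  i=3: ✗ (fails at j=5)
  i=4: ✗ (fails at j=5)
  i=5: ✗ (fails at j=5)
  i=6: ✗ (fails at j=8)
  i=7: ✗ (fails at j=8)
  i=8: ✗ (fails at j=8)
  i=9: ✗ (fails at j=9)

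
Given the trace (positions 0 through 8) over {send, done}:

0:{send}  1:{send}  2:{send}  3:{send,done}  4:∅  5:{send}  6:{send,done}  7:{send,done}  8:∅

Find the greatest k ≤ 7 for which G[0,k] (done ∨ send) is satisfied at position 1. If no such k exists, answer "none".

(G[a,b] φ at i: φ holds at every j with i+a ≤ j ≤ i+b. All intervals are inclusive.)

2

(done ∨ send) must hold from j=1 onward; find where it first fails.
  j=1: holds
  j=2: holds
  j=3: holds
  j=4: fails
Holds on [1,3], so largest k = 2.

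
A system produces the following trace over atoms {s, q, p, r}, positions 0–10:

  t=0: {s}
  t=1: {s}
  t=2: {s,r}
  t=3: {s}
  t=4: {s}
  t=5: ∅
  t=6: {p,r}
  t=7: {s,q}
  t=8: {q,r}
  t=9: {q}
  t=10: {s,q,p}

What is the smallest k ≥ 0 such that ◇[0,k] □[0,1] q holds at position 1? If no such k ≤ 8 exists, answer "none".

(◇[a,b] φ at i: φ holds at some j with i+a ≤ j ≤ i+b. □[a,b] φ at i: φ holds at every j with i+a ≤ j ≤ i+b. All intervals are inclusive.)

Scan j = 1,2,… for □[0,1] q:
  j=1: fails
  j=2: fails
  j=3: fails
  j=4: fails
  j=5: fails
  j=6: fails
  j=7: holds
First hit at j=7, so smallest k = 7-1 = 6.

6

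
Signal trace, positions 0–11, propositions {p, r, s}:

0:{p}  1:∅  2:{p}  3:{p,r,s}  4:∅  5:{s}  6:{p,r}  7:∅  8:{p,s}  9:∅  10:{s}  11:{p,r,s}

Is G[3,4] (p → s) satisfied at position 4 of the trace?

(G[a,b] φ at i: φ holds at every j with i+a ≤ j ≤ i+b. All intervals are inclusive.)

Yes

Check (p → s) at every j in [7,8]:
  j=7: antecedent false → ✓
  j=8: antecedent true; consequent true → ✓
All positions satisfy it → formula holds.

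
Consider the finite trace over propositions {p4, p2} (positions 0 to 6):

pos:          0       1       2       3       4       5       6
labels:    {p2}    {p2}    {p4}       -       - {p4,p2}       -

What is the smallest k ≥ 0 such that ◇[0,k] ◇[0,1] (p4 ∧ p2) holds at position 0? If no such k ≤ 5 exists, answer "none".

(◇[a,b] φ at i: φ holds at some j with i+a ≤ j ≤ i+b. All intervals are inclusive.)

4

Scan j = 0,1,… for ◇[0,1] (p4 ∧ p2):
  j=0: fails
  j=1: fails
  j=2: fails
  j=3: fails
  j=4: holds
First hit at j=4, so smallest k = 4-0 = 4.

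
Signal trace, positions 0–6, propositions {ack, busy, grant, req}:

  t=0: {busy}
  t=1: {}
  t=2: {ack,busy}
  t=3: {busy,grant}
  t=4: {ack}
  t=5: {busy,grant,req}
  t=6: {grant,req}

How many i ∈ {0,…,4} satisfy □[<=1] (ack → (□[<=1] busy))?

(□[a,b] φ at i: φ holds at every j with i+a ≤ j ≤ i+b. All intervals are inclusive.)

3

Evaluate at each i in [0,4]:
  i=0: ✓ (all of [0,1])
  i=1: ✓ (all of [1,2])
  i=2: ✓ (all of [2,3])
  i=3: ✗ (fails at j=4)
  i=4: ✗ (fails at j=4)
Positions where it holds: {0, 1, 2} → 3.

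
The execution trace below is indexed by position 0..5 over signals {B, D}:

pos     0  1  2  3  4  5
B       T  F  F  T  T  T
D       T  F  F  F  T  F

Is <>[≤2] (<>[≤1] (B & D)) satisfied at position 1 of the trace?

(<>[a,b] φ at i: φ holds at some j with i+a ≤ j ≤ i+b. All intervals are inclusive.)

Check <>[≤1] (B & D) at each j in [1,3]:
  j=1: fails (none in [1,2])
  j=2: fails (none in [2,3])
  j=3: holds (witness at 4)
Found at j=3 → formula holds.

Yes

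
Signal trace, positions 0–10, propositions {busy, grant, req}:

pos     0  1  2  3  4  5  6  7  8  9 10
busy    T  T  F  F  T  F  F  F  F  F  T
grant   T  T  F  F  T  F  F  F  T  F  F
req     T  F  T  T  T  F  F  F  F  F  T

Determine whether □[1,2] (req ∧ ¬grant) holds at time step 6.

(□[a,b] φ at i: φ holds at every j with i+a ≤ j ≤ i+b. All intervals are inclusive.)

False

Check (req ∧ ¬grant) at every j in [7,8]:
  j=7: false
  j=8: false
Fails at j=7 → formula fails.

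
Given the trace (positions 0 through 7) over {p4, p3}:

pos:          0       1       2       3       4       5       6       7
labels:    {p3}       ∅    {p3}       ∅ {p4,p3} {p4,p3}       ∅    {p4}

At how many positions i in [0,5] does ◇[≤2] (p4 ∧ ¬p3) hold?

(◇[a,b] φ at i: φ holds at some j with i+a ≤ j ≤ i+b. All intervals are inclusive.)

Evaluate at each i in [0,5]:
  i=0: ✗ (none in [0,2])
  i=1: ✗ (none in [1,3])
  i=2: ✗ (none in [2,4])
  i=3: ✗ (none in [3,5])
  i=4: ✗ (none in [4,6])
  i=5: ✓ (witness j=7)
Positions where it holds: {5} → 1.

1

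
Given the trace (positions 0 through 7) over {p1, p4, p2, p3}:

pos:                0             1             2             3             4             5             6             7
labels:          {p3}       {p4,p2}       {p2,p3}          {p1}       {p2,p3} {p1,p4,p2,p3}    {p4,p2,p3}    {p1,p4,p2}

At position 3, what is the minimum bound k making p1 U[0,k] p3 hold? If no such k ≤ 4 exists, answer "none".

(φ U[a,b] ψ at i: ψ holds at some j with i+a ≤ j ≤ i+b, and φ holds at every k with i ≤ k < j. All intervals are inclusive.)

Need earliest j ≥ 3 with p3, and p1 at every k in [3,j-1].
  j=3: rhs fails.
  j=4: rhs holds; lhs holds on [3,3]. k = 1.

1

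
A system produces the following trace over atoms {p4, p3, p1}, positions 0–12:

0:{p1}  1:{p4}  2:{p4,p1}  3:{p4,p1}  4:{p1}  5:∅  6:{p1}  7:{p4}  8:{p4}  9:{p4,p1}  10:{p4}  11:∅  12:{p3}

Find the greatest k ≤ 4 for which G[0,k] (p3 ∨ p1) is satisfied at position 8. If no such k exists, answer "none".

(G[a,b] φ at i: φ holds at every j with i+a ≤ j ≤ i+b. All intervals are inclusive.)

none

(p3 ∨ p1) must hold from j=8 onward; find where it first fails.
  j=8: fails → no k works.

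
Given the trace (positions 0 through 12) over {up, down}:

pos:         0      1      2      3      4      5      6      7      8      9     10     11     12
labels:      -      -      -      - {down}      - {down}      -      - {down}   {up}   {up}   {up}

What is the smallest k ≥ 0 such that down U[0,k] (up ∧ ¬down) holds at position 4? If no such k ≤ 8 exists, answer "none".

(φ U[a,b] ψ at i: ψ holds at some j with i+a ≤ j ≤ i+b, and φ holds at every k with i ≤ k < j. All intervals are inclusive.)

none

Need earliest j ≥ 4 with (up ∧ ¬down), and down at every k in [4,j-1].
  j=4: rhs fails.
  j=5: rhs fails.
  j=6: rhs fails.
  j=7: rhs fails.
  j=8: rhs fails.
  j=9: rhs fails.
  j=10: rhs holds but lhs fails at k=5.
  j=11: rhs holds but lhs fails at k=5.
  j=12: rhs holds but lhs fails at k=5.
No witness within the range → none.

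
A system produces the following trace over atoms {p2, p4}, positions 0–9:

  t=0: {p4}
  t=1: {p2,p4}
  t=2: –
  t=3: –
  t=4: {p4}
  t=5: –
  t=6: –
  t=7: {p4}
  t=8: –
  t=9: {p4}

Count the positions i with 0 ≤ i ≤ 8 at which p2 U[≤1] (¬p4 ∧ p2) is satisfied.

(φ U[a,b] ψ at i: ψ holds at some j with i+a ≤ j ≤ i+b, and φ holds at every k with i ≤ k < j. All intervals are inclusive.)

Evaluate at each i in [0,8]:
  i=0: ✗ (no rhs in [0,1])
  i=1: ✗ (no rhs in [1,2])
  i=2: ✗ (no rhs in [2,3])
  i=3: ✗ (no rhs in [3,4])
  i=4: ✗ (no rhs in [4,5])
  i=5: ✗ (no rhs in [5,6])
  i=6: ✗ (no rhs in [6,7])
  i=7: ✗ (no rhs in [7,8])
  i=8: ✗ (no rhs in [8,9])
Positions where it holds: {} → 0.

0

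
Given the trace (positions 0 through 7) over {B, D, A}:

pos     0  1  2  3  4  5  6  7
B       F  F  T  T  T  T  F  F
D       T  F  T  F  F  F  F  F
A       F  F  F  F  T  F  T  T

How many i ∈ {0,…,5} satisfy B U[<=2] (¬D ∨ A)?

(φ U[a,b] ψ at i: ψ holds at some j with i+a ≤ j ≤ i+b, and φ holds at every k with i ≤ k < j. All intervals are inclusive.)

Evaluate at each i in [0,5]:
  i=0: ✗ (lhs fails at k=0 before rhs at j=1)
  i=1: ✓ (rhs at j=1)
  i=2: ✓ (rhs at j=3; lhs holds on [2,2])
  i=3: ✓ (rhs at j=3)
  i=4: ✓ (rhs at j=4)
  i=5: ✓ (rhs at j=5)
Positions where it holds: {1, 2, 3, 4, 5} → 5.

5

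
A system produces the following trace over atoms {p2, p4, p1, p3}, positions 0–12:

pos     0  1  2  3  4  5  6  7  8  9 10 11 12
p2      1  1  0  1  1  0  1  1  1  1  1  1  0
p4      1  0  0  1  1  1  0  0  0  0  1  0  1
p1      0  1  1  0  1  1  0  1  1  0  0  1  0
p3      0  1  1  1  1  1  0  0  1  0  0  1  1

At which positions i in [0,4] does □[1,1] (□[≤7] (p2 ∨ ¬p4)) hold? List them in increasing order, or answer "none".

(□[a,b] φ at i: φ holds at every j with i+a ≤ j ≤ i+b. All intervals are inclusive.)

Evaluate at each i in [0,4]:
  i=0: ✗ (fails at j=1)
  i=1: ✗ (fails at j=2)
  i=2: ✗ (fails at j=3)
  i=3: ✗ (fails at j=4)
  i=4: ✗ (fails at j=5)

none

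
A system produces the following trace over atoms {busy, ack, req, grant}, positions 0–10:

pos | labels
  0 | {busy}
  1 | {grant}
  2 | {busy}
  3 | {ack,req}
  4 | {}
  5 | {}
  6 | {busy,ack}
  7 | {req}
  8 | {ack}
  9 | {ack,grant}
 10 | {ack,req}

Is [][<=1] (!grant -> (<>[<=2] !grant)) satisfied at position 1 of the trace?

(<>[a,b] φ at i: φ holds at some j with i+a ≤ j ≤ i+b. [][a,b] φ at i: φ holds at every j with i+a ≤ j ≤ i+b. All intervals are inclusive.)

Check (!grant -> (<>[<=2] !grant)) at every j in [1,2]:
  j=1: antecedent false → ✓
  j=2: antecedent true; consequent holds (witness at 2) → ✓
All positions satisfy it → formula holds.

Holds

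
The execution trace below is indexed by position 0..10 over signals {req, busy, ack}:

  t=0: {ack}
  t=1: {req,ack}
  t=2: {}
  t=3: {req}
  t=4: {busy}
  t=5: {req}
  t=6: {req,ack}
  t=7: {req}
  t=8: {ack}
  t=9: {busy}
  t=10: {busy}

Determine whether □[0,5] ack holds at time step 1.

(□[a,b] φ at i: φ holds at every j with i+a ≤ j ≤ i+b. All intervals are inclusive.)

Does not hold

Check ack at every j in [1,6]:
  j=1: true
  j=2: false
  j=3: false
  j=4: false
  j=5: false
  j=6: true
Fails at j=2 → formula fails.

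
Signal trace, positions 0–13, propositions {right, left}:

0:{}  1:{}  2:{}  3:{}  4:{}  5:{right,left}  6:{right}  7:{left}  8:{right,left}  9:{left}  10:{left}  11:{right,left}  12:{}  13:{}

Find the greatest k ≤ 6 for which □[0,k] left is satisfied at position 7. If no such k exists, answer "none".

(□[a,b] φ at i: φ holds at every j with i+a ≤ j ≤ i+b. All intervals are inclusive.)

4

left must hold from j=7 onward; find where it first fails.
  j=7: holds
  j=8: holds
  j=9: holds
  j=10: holds
  j=11: holds
  j=12: fails
Holds on [7,11], so largest k = 4.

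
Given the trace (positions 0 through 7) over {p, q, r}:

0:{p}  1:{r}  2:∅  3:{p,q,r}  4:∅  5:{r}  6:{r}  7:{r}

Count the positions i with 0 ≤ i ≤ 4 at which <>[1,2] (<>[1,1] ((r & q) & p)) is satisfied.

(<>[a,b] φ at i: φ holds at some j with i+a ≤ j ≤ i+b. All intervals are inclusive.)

2

Evaluate at each i in [0,4]:
  i=0: ✓ (witness j=2)
  i=1: ✓ (witness j=2)
  i=2: ✗ (none in [3,4])
  i=3: ✗ (none in [4,5])
  i=4: ✗ (none in [5,6])
Positions where it holds: {0, 1} → 2.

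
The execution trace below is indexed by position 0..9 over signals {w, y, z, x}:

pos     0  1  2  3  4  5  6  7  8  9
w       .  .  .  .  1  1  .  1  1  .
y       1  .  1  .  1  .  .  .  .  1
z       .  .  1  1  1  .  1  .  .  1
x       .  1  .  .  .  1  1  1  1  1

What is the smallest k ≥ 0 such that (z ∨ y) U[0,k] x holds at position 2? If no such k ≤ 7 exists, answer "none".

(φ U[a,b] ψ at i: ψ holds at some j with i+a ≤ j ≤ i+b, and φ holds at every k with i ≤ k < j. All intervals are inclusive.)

Need earliest j ≥ 2 with x, and (z ∨ y) at every k in [2,j-1].
  j=2: rhs fails.
  j=3: rhs fails.
  j=4: rhs fails.
  j=5: rhs holds; lhs holds on [2,4]. k = 3.

3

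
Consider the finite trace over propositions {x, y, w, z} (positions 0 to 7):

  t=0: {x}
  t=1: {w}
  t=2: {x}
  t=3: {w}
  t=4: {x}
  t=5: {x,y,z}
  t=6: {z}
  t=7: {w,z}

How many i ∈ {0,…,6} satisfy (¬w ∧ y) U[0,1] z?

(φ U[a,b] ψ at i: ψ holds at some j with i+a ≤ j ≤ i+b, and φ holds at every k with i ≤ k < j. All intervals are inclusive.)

Evaluate at each i in [0,6]:
  i=0: ✗ (no rhs in [0,1])
  i=1: ✗ (no rhs in [1,2])
  i=2: ✗ (no rhs in [2,3])
  i=3: ✗ (no rhs in [3,4])
  i=4: ✗ (lhs fails at k=4 before rhs at j=5)
  i=5: ✓ (rhs at j=5)
  i=6: ✓ (rhs at j=6)
Positions where it holds: {5, 6} → 2.

2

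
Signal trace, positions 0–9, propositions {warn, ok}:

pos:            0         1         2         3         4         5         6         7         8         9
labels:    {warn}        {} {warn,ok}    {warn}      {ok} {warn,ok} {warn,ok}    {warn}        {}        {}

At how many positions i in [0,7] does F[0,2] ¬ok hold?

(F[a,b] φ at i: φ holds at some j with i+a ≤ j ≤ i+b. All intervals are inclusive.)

Evaluate at each i in [0,7]:
  i=0: ✓ (witness j=0)
  i=1: ✓ (witness j=1)
  i=2: ✓ (witness j=3)
  i=3: ✓ (witness j=3)
  i=4: ✗ (none in [4,6])
  i=5: ✓ (witness j=7)
  i=6: ✓ (witness j=7)
  i=7: ✓ (witness j=7)
Positions where it holds: {0, 1, 2, 3, 5, 6, 7} → 7.

7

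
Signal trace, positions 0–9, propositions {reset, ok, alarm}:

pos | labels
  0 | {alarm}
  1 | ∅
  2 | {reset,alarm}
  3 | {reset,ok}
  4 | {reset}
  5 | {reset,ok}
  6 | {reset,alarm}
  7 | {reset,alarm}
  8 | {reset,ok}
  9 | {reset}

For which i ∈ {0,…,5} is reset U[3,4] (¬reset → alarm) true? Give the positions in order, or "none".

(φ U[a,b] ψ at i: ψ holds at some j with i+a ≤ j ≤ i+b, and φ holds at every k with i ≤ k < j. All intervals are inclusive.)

2, 3, 4, 5

Evaluate at each i in [0,5]:
  i=0: ✗ (lhs fails at k=0 before rhs at j=3)
  i=1: ✗ (lhs fails at k=1 before rhs at j=4)
  i=2: ✓ (rhs at j=5; lhs holds on [2,4])
  i=3: ✓ (rhs at j=6; lhs holds on [3,5])
  i=4: ✓ (rhs at j=7; lhs holds on [4,6])
  i=5: ✓ (rhs at j=8; lhs holds on [5,7])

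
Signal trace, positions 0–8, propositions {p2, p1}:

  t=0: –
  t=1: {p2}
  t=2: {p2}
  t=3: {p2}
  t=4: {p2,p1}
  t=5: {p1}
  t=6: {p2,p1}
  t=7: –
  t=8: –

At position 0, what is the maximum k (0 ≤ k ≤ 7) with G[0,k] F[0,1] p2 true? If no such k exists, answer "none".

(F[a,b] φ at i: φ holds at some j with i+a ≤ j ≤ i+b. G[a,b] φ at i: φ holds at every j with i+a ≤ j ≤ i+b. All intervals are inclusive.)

F[0,1] p2 must hold from j=0 onward; find where it first fails.
  j=0: holds
  j=1: holds
  j=2: holds
  j=3: holds
  j=4: holds
  j=5: holds
  j=6: holds
  j=7: fails
Holds on [0,6], so largest k = 6.

6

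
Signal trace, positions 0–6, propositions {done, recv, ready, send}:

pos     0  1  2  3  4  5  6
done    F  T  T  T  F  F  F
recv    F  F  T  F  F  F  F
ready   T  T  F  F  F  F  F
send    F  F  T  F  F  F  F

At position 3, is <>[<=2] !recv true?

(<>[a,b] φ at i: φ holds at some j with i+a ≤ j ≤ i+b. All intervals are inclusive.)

True

Check !recv at each j in [3,5]:
  j=3: true
  j=4: true
  j=5: true
Found at j=3 → formula holds.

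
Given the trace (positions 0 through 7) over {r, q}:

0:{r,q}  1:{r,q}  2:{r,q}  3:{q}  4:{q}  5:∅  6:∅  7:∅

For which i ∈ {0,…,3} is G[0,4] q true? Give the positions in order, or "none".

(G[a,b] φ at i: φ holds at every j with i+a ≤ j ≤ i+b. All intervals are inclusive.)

0

Evaluate at each i in [0,3]:
  i=0: ✓ (all of [0,4])
  i=1: ✗ (fails at j=5)
  i=2: ✗ (fails at j=5)
  i=3: ✗ (fails at j=5)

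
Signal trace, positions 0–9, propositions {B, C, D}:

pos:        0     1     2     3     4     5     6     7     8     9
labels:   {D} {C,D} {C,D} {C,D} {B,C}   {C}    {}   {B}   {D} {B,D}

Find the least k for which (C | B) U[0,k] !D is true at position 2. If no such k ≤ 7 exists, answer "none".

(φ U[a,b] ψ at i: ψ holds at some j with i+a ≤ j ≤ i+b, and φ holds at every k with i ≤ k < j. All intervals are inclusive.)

Need earliest j ≥ 2 with !D, and (C | B) at every k in [2,j-1].
  j=2: rhs fails.
  j=3: rhs fails.
  j=4: rhs holds; lhs holds on [2,3]. k = 2.

2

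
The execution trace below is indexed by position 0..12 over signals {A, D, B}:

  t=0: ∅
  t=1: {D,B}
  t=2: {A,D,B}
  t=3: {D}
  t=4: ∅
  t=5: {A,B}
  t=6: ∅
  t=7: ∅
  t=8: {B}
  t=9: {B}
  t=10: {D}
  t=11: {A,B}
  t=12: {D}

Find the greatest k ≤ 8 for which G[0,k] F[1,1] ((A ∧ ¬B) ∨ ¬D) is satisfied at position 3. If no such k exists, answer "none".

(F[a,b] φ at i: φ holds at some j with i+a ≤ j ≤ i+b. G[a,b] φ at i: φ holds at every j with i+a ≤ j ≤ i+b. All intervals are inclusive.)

5

F[1,1] ((A ∧ ¬B) ∨ ¬D) must hold from j=3 onward; find where it first fails.
  j=3: holds
  j=4: holds
  j=5: holds
  j=6: holds
  j=7: holds
  j=8: holds
  j=9: fails
Holds on [3,8], so largest k = 5.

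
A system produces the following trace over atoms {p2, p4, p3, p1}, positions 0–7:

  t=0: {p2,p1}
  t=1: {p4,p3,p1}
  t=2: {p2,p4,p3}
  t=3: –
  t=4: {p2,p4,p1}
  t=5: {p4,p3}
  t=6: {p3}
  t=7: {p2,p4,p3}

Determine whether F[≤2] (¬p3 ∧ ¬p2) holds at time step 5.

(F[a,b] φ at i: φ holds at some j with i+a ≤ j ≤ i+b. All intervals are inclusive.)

False

Check (¬p3 ∧ ¬p2) at each j in [5,7]:
  j=5: false
  j=6: false
  j=7: false
No position in the window satisfies it → formula fails.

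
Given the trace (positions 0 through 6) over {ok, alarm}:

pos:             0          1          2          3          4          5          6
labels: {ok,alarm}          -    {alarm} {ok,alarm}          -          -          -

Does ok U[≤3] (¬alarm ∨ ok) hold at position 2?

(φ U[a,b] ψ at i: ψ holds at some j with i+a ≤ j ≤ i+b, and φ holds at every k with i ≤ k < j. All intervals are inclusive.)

Does not hold

Need some j in [2,5] with (¬alarm ∨ ok), and ok at every k in [2,j-1].
  j=2: (¬alarm ∨ ok) false.
  j=3: (¬alarm ∨ ok) holds, but ok fails at k=2 → not this j.
  j=4: (¬alarm ∨ ok) holds, but ok fails at k=2 → not this j.
  j=5: (¬alarm ∨ ok) holds, but ok fails at k=2 → not this j.
No j in the window works → until fails.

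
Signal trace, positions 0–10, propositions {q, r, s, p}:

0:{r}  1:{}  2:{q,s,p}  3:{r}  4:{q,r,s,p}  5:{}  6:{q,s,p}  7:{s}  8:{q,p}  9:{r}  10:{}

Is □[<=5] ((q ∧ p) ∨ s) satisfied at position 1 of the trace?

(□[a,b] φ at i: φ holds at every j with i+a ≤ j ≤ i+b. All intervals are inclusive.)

No

Check ((q ∧ p) ∨ s) at every j in [1,6]:
  j=1: false
  j=2: true
  j=3: false
  j=4: true
  j=5: false
  j=6: true
Fails at j=1 → formula fails.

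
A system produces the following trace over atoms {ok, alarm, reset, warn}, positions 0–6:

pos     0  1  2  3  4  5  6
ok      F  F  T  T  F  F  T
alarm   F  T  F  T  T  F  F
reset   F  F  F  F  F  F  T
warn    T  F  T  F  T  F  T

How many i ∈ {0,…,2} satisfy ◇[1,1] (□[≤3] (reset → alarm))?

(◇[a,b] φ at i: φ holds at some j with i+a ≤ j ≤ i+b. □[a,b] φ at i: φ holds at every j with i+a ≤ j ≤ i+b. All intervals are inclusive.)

Evaluate at each i in [0,2]:
  i=0: ✓ (witness j=1)
  i=1: ✓ (witness j=2)
  i=2: ✗ (none in [3,3])
Positions where it holds: {0, 1} → 2.

2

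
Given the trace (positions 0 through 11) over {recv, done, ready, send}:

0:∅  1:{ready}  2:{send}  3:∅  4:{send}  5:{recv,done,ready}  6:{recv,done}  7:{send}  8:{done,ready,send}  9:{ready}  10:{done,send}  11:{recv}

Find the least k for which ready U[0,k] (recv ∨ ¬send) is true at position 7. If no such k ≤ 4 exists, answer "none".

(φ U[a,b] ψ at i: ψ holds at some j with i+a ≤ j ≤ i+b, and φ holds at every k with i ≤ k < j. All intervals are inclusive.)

none

Need earliest j ≥ 7 with (recv ∨ ¬send), and ready at every k in [7,j-1].
  j=7: rhs fails.
  j=8: rhs fails.
  j=9: rhs holds but lhs fails at k=7.
  j=10: rhs fails.
  j=11: rhs holds but lhs fails at k=7.
No witness within the range → none.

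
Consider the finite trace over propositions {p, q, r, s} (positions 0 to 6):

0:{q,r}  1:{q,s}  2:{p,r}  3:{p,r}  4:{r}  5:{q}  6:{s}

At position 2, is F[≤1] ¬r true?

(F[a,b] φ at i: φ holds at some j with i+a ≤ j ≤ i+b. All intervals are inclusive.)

Does not hold

Check ¬r at each j in [2,3]:
  j=2: false
  j=3: false
No position in the window satisfies it → formula fails.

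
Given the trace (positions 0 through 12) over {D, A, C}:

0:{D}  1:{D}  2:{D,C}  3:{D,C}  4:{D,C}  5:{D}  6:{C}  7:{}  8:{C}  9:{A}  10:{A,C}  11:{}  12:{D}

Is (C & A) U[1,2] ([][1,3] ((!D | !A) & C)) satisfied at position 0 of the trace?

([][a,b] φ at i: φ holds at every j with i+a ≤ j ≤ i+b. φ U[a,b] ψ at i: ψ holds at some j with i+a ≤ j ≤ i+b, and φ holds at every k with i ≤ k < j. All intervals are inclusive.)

Need some j in [1,2] with [][1,3] ((!D | !A) & C), and (C & A) at every k in [0,j-1].
  j=1: [][1,3] ((!D | !A) & C) holds, but (C & A) fails at k=0 → not this j.
  j=2: [][1,3] ((!D | !A) & C) — fails at 5.
No j in the window works → until fails.

No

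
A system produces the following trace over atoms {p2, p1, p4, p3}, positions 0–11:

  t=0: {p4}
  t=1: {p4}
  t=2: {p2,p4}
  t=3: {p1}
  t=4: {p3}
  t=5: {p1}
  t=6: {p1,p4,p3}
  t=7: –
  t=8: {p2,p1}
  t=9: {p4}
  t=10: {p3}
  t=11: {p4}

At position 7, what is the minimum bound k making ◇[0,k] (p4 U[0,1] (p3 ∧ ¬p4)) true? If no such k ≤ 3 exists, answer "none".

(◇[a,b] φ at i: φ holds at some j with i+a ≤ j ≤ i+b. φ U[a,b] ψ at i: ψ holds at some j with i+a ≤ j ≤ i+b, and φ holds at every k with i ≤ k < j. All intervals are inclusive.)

Scan j = 7,8,… for (p4 U[0,1] (p3 ∧ ¬p4)):
  j=7: fails
  j=8: fails
  j=9: holds
First hit at j=9, so smallest k = 9-7 = 2.

2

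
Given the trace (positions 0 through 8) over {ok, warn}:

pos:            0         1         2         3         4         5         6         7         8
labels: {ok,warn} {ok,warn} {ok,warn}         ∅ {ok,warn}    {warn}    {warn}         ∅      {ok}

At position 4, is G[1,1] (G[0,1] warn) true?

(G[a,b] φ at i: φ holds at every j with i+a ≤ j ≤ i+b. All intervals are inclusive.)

Holds

Check G[0,1] warn at every j in [5,5]:
  j=5: holds on [5,6]
All positions satisfy it → formula holds.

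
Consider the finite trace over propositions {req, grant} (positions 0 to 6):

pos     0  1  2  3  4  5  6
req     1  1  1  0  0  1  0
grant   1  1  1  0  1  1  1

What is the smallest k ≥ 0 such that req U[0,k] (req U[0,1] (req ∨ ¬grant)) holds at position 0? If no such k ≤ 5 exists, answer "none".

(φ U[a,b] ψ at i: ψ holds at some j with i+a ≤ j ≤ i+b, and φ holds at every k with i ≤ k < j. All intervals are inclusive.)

0

Need earliest j ≥ 0 with (req U[0,1] (req ∨ ¬grant)), and req at every k in [0,j-1].
  j=0: rhs holds (empty prefix). k = 0.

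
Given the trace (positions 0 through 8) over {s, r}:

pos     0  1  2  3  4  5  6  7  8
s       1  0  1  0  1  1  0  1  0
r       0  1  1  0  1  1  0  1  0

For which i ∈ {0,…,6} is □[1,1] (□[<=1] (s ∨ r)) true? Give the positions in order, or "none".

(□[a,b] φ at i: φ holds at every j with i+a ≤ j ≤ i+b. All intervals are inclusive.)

0, 3

Evaluate at each i in [0,6]:
  i=0: ✓ (all of [1,1])
  i=1: ✗ (fails at j=2)
  i=2: ✗ (fails at j=3)
  i=3: ✓ (all of [4,4])
  i=4: ✗ (fails at j=5)
  i=5: ✗ (fails at j=6)
  i=6: ✗ (fails at j=7)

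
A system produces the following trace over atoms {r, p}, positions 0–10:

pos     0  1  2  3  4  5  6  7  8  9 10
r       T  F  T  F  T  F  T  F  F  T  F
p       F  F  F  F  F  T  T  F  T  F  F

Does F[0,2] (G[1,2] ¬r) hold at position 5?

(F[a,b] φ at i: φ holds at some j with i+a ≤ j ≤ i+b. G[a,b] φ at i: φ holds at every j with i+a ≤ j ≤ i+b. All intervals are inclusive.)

Yes

Check G[1,2] ¬r at each j in [5,7]:
  j=5: fails at 6
  j=6: holds on [7,8]
  j=7: fails at 9
Found at j=6 → formula holds.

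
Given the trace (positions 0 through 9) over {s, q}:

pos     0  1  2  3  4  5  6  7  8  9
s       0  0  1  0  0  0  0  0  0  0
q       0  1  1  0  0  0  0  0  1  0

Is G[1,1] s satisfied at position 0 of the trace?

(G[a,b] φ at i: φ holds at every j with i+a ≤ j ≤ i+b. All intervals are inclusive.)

Check s at every j in [1,1]:
  j=1: false
Fails at j=1 → formula fails.

No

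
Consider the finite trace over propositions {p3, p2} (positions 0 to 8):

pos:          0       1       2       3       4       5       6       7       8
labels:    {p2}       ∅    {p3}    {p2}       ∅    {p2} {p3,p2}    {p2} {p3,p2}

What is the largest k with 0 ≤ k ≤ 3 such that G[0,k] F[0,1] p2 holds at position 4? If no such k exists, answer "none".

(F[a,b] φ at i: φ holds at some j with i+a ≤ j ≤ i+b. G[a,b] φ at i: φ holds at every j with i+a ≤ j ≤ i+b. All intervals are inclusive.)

F[0,1] p2 must hold from j=4 onward; find where it first fails.
  j=4: holds
  j=5: holds
  j=6: holds
  j=7: holds
Holds through j=7; largest k = 3.

3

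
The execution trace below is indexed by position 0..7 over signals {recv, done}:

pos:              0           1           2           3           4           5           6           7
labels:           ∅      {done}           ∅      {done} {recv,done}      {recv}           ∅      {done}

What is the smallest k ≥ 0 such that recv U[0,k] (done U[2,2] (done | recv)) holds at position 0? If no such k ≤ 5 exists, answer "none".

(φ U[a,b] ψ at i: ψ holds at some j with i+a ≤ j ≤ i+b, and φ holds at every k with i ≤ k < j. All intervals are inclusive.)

Need earliest j ≥ 0 with (done U[2,2] (done | recv)), and recv at every k in [0,j-1].
  j=0: rhs fails.
  j=1: rhs fails.
  j=2: rhs fails.
  j=3: rhs holds but lhs fails at k=0.
  j=4: rhs fails.
  j=5: rhs fails.
No witness within the range → none.

none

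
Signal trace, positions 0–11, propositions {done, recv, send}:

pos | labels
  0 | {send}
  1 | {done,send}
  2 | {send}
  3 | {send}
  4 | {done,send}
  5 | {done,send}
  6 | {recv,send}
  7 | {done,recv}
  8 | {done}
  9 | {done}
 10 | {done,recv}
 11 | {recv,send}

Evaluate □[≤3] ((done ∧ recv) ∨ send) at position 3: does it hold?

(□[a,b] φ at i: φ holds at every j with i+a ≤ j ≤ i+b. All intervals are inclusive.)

Holds

Check ((done ∧ recv) ∨ send) at every j in [3,6]:
  j=3: true
  j=4: true
  j=5: true
  j=6: true
All positions satisfy it → formula holds.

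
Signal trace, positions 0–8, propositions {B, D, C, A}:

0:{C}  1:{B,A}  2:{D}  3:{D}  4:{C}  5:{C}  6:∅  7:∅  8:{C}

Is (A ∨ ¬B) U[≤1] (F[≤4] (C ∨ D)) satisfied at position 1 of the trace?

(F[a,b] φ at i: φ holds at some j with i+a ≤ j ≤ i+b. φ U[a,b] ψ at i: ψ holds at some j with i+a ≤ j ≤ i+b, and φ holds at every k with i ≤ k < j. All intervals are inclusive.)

Yes

Need some j in [1,2] with F[≤4] (C ∨ D), and (A ∨ ¬B) at every k in [1,j-1].
  j=1: F[≤4] (C ∨ D) holds; no prefix to check → satisfied.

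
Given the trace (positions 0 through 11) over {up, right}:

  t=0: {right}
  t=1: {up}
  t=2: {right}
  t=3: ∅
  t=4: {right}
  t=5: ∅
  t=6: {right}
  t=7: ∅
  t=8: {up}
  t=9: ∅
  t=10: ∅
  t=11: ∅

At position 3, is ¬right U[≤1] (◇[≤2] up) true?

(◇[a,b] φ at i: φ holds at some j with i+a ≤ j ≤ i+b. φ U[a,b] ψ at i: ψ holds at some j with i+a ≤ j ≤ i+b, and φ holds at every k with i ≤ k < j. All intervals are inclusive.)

Need some j in [3,4] with ◇[≤2] up, and ¬right at every k in [3,j-1].
  j=3: ◇[≤2] up — fails (none in [3,5]).
  j=4: ◇[≤2] up — fails (none in [4,6]).
No j in the window works → until fails.

False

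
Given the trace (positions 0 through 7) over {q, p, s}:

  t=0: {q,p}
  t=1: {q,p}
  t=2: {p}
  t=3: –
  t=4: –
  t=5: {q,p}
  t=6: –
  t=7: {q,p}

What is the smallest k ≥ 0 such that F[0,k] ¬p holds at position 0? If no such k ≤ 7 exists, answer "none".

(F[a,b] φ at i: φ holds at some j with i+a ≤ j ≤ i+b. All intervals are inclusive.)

3

Scan j = 0,1,… for ¬p:
  j=0: fails
  j=1: fails
  j=2: fails
  j=3: holds
First hit at j=3, so smallest k = 3-0 = 3.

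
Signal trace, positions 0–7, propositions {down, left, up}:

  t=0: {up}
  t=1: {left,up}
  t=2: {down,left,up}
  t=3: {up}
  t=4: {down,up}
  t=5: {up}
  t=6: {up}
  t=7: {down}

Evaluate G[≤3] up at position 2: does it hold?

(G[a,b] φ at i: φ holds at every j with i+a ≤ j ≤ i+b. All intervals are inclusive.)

Check up at every j in [2,5]:
  j=2: true
  j=3: true
  j=4: true
  j=5: true
All positions satisfy it → formula holds.

Yes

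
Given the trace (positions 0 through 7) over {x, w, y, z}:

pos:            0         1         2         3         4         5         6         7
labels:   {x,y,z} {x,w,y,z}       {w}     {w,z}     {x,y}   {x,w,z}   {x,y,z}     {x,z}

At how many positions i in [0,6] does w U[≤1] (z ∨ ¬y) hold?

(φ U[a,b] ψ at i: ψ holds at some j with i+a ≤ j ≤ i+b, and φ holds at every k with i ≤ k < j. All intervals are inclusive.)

6

Evaluate at each i in [0,6]:
  i=0: ✓ (rhs at j=0)
  i=1: ✓ (rhs at j=1)
  i=2: ✓ (rhs at j=2)
  i=3: ✓ (rhs at j=3)
  i=4: ✗ (lhs fails at k=4 before rhs at j=5)
  i=5: ✓ (rhs at j=5)
  i=6: ✓ (rhs at j=6)
Positions where it holds: {0, 1, 2, 3, 5, 6} → 6.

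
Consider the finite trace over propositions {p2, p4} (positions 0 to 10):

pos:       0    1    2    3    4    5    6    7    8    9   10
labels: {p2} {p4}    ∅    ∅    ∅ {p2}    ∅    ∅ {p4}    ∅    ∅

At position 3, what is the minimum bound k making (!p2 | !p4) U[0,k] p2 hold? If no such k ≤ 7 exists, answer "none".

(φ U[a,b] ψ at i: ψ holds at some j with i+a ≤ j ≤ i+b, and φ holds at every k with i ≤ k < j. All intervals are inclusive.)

Need earliest j ≥ 3 with p2, and (!p2 | !p4) at every k in [3,j-1].
  j=3: rhs fails.
  j=4: rhs fails.
  j=5: rhs holds; lhs holds on [3,4]. k = 2.

2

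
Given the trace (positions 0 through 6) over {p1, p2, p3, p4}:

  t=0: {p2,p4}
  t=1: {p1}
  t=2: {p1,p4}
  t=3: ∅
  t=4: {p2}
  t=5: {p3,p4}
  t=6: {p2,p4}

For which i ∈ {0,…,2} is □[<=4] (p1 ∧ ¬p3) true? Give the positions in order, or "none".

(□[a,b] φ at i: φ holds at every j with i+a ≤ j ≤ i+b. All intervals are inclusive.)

none

Evaluate at each i in [0,2]:
  i=0: ✗ (fails at j=0)
  i=1: ✗ (fails at j=3)
  i=2: ✗ (fails at j=3)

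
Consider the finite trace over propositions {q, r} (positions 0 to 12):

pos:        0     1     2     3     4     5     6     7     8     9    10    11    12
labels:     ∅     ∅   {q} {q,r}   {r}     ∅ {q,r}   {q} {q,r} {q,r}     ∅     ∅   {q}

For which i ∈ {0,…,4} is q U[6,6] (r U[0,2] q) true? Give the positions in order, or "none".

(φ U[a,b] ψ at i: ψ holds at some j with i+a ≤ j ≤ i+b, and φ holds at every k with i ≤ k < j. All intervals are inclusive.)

Evaluate at each i in [0,4]:
  i=0: ✗ (lhs fails at k=0 before rhs at j=6)
  i=1: ✗ (lhs fails at k=1 before rhs at j=7)
  i=2: ✗ (lhs fails at k=4 before rhs at j=8)
  i=3: ✗ (lhs fails at k=4 before rhs at j=9)
  i=4: ✗ (no rhs in [10,10])

none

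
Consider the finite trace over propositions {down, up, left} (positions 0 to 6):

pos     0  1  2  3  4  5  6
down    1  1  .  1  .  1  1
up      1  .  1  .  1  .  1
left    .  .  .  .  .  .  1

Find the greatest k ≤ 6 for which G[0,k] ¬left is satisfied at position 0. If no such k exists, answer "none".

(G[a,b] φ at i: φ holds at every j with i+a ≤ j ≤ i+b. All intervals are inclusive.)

¬left must hold from j=0 onward; find where it first fails.
  j=0: holds
  j=1: holds
  j=2: holds
  j=3: holds
  j=4: holds
  j=5: holds
  j=6: fails
Holds on [0,5], so largest k = 5.

5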